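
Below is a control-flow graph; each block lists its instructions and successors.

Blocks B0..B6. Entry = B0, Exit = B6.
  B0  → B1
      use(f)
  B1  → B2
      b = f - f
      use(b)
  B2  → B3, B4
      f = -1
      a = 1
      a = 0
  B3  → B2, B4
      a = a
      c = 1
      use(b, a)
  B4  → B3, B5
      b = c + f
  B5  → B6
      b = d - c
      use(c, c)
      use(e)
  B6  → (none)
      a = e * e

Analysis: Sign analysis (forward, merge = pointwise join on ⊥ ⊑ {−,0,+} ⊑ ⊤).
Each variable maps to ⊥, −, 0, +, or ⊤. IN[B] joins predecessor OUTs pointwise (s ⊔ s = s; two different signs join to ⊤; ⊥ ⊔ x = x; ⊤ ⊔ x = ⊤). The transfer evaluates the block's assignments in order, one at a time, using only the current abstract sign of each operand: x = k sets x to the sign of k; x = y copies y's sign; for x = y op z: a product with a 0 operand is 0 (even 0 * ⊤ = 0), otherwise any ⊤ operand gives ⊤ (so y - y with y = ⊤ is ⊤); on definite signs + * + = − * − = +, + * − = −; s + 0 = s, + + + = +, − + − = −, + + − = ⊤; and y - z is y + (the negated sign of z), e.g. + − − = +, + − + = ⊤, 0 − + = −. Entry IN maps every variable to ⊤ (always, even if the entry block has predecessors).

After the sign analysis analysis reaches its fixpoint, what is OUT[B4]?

Answer: {a: 0, b: ⊤, c: ⊤, d: ⊤, e: ⊤, f: -}

Derivation:
Converged values:
  B0:   IN=(all ⊤)   OUT=(all ⊤)
  B1:   IN=(all ⊤)   OUT=(all ⊤)
  B2:   IN=(all ⊤)   OUT={a:0, f:-; rest ⊤}
  B3:   IN={a:0, f:-; rest ⊤}   OUT={a:0, c:+, f:-; rest ⊤}
  B4:   IN={a:0, f:-; rest ⊤}   OUT={a:0, f:-; rest ⊤}
  B5:   IN={a:0, f:-; rest ⊤}   OUT={a:0, f:-; rest ⊤}
  B6:   IN={a:0, f:-; rest ⊤}   OUT={f:-; rest ⊤}

Merge at B4: IN[B4] = OUT[B2] ⊔ OUT[B3] = {a: 0, b: ⊤, c: ⊤, d: ⊤, e: ⊤, f: -}
Applying B4's transfer function to that IN value gives OUT[B4] (row B4 above).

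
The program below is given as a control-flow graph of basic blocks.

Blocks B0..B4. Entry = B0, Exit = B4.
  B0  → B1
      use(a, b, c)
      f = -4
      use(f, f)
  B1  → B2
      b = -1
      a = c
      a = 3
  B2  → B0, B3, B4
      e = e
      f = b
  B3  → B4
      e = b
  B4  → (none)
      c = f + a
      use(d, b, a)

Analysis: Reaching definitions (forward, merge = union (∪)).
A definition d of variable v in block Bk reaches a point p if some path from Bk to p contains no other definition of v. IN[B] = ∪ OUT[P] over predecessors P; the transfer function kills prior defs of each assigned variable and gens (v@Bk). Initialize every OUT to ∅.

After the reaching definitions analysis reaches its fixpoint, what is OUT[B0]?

Answer: {a@B1, b@B1, e@B2, f@B0}

Working:
Converged values:
  B0:   IN={a@B1, b@B1, e@B2, f@B2}   OUT={a@B1, b@B1, e@B2, f@B0}
  B1:   IN={a@B1, b@B1, e@B2, f@B0}   OUT={a@B1, b@B1, e@B2, f@B0}
  B2:   IN={a@B1, b@B1, e@B2, f@B0}   OUT={a@B1, b@B1, e@B2, f@B2}
  B3:   IN={a@B1, b@B1, e@B2, f@B2}   OUT={a@B1, b@B1, e@B3, f@B2}
  B4:   IN={a@B1, b@B1, e@B2, e@B3, f@B2}   OUT={a@B1, b@B1, c@B4, e@B2, e@B3, f@B2}

Merge at B0 (entry node, so the boundary value {} is joined with the incoming edge(s)): IN[B0] = {} ⊔ OUT[B2] = {a@B1, b@B1, e@B2, f@B2}
Applying B0's transfer function to that IN value gives OUT[B0] (row B0 above).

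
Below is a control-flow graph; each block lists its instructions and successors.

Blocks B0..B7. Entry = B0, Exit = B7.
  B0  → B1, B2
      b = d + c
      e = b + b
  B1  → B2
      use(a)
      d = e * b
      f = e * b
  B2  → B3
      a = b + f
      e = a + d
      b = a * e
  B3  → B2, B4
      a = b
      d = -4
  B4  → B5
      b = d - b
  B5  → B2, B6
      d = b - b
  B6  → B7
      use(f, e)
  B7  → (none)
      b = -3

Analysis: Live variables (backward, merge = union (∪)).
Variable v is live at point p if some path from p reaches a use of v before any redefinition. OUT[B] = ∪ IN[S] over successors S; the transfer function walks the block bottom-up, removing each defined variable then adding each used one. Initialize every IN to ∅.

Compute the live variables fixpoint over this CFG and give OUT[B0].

Answer: {a, b, d, e, f}

Working:
Per-block solution:
  B0:   IN={a, c, d, f}   OUT={a, b, d, e, f}
  B1:   IN={a, b, e}   OUT={b, d, f}
  B2:   IN={b, d, f}   OUT={b, e, f}
  B3:   IN={b, e, f}   OUT={b, d, e, f}
  B4:   IN={b, d, e, f}   OUT={b, e, f}
  B5:   IN={b, e, f}   OUT={b, d, e, f}
  B6:   IN={e, f}   OUT={}
  B7:   IN={}   OUT={}

Merge at B0: OUT[B0] = IN[B1] ⊔ IN[B2] = {a, b, d, e, f}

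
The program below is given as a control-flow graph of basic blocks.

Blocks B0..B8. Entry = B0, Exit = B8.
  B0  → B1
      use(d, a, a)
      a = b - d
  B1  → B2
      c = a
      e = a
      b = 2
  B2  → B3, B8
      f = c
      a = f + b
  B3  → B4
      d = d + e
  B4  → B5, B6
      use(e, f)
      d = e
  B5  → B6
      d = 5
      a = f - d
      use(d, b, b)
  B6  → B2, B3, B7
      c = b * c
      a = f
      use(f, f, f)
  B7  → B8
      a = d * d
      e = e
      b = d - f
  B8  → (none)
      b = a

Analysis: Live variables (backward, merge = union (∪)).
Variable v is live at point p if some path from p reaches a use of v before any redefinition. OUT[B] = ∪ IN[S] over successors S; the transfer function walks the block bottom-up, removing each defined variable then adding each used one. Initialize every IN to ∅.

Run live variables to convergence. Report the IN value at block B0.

Converged values:
  B0: | IN={a, b, d} | OUT={a, d}
  B1: | IN={a, d} | OUT={b, c, d, e}
  B2: | IN={b, c, d, e} | OUT={a, b, c, d, e, f}
  B3: | IN={b, c, d, e, f} | OUT={b, c, e, f}
  B4: | IN={b, c, e, f} | OUT={b, c, d, e, f}
  B5: | IN={b, c, e, f} | OUT={b, c, d, e, f}
  B6: | IN={b, c, d, e, f} | OUT={b, c, d, e, f}
  B7: | IN={d, e, f} | OUT={a}
  B8: | IN={a} | OUT={}

Merge at B0: OUT[B0] = IN[B1] = {a, d}
Applying B0's transfer function to that OUT value gives IN[B0] (row B0 above).

Answer: {a, b, d}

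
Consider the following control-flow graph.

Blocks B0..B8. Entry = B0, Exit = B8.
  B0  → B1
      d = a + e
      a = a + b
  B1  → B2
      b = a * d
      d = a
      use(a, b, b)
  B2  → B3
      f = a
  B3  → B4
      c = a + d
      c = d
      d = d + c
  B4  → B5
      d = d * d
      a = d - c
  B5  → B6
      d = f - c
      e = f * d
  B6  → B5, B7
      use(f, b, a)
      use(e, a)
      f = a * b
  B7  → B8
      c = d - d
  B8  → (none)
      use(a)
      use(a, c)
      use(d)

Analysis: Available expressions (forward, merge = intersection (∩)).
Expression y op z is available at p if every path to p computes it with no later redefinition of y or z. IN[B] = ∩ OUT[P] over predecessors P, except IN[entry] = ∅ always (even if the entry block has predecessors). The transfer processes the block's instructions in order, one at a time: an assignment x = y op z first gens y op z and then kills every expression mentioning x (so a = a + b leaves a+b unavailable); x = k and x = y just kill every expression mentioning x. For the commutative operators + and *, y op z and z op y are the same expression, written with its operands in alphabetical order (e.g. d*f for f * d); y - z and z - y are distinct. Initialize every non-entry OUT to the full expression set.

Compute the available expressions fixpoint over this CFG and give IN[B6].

Per-block solution:
  B0:  IN={}  OUT={}
  B1:  IN={}  OUT={}
  B2:  IN={}  OUT={}
  B3:  IN={}  OUT={}
  B4:  IN={}  OUT={d-c}
  B5:  IN={}  OUT={d*f, f-c}
  B6:  IN={d*f, f-c}  OUT={a*b}
  B7:  IN={a*b}  OUT={a*b, d-d}
  B8:  IN={a*b, d-d}  OUT={a*b, d-d}

Merge at B6: IN[B6] = OUT[B5] = {d*f, f-c}

Answer: {d*f, f-c}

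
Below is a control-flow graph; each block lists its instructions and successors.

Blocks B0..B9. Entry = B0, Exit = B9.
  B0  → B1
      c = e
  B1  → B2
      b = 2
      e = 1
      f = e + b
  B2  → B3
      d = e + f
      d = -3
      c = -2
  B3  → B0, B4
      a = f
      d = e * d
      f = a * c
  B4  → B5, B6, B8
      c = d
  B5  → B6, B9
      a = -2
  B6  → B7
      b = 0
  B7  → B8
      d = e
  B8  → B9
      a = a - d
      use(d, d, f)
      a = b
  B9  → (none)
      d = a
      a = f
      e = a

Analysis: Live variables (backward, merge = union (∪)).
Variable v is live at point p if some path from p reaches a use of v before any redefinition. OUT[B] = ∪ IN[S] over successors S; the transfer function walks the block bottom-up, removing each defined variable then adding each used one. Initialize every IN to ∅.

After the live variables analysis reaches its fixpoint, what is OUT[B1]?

Answer: {b, e, f}

Derivation:
Per-block solution:
  B0:   IN={e}   OUT={}
  B1:   IN={}   OUT={b, e, f}
  B2:   IN={b, e, f}   OUT={b, c, d, e, f}
  B3:   IN={b, c, d, e, f}   OUT={a, b, d, e, f}
  B4:   IN={a, b, d, e, f}   OUT={a, b, d, e, f}
  B5:   IN={e, f}   OUT={a, e, f}
  B6:   IN={a, e, f}   OUT={a, b, e, f}
  B7:   IN={a, b, e, f}   OUT={a, b, d, f}
  B8:   IN={a, b, d, f}   OUT={a, f}
  B9:   IN={a, f}   OUT={}

Merge at B1: OUT[B1] = IN[B2] = {b, e, f}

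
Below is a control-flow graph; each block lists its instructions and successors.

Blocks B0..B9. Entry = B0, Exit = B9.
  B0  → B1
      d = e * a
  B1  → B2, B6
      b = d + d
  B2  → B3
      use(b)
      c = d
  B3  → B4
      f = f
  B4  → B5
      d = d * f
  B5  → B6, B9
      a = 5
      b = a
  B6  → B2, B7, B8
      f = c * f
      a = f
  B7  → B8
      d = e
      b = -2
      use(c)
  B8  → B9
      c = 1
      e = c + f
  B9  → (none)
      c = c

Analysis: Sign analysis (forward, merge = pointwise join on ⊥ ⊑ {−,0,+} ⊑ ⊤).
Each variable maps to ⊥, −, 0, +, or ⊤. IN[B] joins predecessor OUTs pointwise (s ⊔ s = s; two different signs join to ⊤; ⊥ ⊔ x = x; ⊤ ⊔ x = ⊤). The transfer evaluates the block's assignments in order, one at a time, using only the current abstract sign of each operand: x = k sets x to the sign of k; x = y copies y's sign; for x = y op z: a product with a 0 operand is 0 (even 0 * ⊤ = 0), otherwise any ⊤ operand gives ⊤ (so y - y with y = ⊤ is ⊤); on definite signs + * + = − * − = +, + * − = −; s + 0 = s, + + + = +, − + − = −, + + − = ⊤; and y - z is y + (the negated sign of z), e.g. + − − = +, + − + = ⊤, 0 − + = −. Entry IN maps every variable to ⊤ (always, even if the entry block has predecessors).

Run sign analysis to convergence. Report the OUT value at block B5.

Answer: {a: +, b: +, c: ⊤, d: ⊤, e: ⊤, f: ⊤}

Trace:
Converged values:
  B0:   IN=(all ⊤)   OUT=(all ⊤)
  B1:   IN=(all ⊤)   OUT=(all ⊤)
  B2:   IN=(all ⊤)   OUT=(all ⊤)
  B3:   IN=(all ⊤)   OUT=(all ⊤)
  B4:   IN=(all ⊤)   OUT=(all ⊤)
  B5:   IN=(all ⊤)   OUT={a:+, b:+; rest ⊤}
  B6:   IN=(all ⊤)   OUT=(all ⊤)
  B7:   IN=(all ⊤)   OUT={b:-; rest ⊤}
  B8:   IN=(all ⊤)   OUT={c:+; rest ⊤}
  B9:   IN=(all ⊤)   OUT=(all ⊤)

Merge at B5: IN[B5] = OUT[B4] = {a: ⊤, b: ⊤, c: ⊤, d: ⊤, e: ⊤, f: ⊤}
Applying B5's transfer function to that IN value gives OUT[B5] (row B5 above).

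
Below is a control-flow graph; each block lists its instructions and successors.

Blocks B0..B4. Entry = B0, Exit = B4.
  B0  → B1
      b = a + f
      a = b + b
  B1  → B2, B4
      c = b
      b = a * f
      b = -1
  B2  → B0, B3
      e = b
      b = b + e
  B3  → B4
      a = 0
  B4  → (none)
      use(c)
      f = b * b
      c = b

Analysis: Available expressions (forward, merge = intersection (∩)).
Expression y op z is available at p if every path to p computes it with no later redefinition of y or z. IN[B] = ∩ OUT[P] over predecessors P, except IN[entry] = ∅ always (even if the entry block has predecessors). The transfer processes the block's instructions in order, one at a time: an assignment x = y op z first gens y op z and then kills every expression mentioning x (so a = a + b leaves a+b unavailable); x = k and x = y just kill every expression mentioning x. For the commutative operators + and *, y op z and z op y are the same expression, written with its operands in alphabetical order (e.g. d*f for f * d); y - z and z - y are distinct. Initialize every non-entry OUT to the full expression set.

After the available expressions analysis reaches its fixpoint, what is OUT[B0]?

Answer: {b+b}

Derivation:
Converged values:
  B0: | IN={} | OUT={b+b}
  B1: | IN={b+b} | OUT={a*f}
  B2: | IN={a*f} | OUT={a*f}
  B3: | IN={a*f} | OUT={}
  B4: | IN={} | OUT={b*b}

Merge at B0 (entry node, so the boundary value {} is joined with the incoming edge(s)): IN[B0] = {} ∩ OUT[B2] = {}
Applying B0's transfer function to that IN value gives OUT[B0] (row B0 above).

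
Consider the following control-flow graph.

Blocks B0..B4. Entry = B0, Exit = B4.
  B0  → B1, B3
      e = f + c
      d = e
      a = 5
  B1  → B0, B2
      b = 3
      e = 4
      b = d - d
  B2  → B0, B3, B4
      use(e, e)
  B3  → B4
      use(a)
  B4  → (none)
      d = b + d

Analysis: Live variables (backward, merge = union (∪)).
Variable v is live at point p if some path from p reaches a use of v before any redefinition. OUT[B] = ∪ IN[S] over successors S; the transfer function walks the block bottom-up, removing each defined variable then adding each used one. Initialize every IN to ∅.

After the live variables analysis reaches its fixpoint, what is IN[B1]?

Per-block solution:
  B0:   IN={b, c, f}   OUT={a, b, c, d, f}
  B1:   IN={a, c, d, f}   OUT={a, b, c, d, e, f}
  B2:   IN={a, b, c, d, e, f}   OUT={a, b, c, d, f}
  B3:   IN={a, b, d}   OUT={b, d}
  B4:   IN={b, d}   OUT={}

Merge at B1: OUT[B1] = IN[B0] ⊔ IN[B2] = {a, b, c, d, e, f}
Applying B1's transfer function to that OUT value gives IN[B1] (row B1 above).

Answer: {a, c, d, f}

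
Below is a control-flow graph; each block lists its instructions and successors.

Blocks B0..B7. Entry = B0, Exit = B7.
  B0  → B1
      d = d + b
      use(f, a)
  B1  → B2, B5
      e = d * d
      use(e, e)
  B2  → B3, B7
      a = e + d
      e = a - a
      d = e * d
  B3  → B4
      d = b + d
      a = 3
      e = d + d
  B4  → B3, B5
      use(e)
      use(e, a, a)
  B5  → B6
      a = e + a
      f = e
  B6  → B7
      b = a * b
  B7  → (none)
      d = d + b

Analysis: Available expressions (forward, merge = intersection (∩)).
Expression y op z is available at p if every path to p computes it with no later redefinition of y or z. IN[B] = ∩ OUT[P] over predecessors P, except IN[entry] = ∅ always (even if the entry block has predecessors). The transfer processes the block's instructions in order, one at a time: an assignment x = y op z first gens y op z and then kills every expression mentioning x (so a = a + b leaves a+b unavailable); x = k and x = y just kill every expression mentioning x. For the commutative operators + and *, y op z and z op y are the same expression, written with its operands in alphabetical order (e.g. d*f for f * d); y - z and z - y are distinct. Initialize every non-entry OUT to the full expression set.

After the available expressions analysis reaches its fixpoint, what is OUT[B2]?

Answer: {a-a}

Trace:
Per-block solution:
  B0:  IN={}  OUT={}
  B1:  IN={}  OUT={d*d}
  B2:  IN={d*d}  OUT={a-a}
  B3:  IN={}  OUT={d+d}
  B4:  IN={d+d}  OUT={d+d}
  B5:  IN={}  OUT={}
  B6:  IN={}  OUT={}
  B7:  IN={}  OUT={}

Merge at B2: IN[B2] = OUT[B1] = {d*d}
Applying B2's transfer function to that IN value gives OUT[B2] (row B2 above).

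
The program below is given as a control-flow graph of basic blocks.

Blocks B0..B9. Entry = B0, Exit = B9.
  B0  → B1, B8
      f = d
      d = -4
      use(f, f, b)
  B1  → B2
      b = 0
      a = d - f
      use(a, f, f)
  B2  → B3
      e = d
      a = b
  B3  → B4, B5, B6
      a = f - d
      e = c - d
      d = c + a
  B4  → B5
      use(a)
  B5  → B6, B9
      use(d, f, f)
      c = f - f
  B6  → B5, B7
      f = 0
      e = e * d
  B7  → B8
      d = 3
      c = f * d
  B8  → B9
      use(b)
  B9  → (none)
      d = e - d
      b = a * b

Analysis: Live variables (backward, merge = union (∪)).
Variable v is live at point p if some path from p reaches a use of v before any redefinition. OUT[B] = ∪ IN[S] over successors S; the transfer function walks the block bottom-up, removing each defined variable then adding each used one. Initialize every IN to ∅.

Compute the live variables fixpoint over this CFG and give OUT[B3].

Answer: {a, b, d, e, f}

Trace:
Converged values:
  B0:  IN={a, b, c, d, e}  OUT={a, b, c, d, e, f}
  B1:  IN={c, d, f}  OUT={b, c, d, f}
  B2:  IN={b, c, d, f}  OUT={b, c, d, f}
  B3:  IN={b, c, d, f}  OUT={a, b, d, e, f}
  B4:  IN={a, b, d, e, f}  OUT={a, b, d, e, f}
  B5:  IN={a, b, d, e, f}  OUT={a, b, d, e}
  B6:  IN={a, b, d, e}  OUT={a, b, d, e, f}
  B7:  IN={a, b, e, f}  OUT={a, b, d, e}
  B8:  IN={a, b, d, e}  OUT={a, b, d, e}
  B9:  IN={a, b, d, e}  OUT={}

Merge at B3: OUT[B3] = IN[B4] ⊔ IN[B5] ⊔ IN[B6] = {a, b, d, e, f}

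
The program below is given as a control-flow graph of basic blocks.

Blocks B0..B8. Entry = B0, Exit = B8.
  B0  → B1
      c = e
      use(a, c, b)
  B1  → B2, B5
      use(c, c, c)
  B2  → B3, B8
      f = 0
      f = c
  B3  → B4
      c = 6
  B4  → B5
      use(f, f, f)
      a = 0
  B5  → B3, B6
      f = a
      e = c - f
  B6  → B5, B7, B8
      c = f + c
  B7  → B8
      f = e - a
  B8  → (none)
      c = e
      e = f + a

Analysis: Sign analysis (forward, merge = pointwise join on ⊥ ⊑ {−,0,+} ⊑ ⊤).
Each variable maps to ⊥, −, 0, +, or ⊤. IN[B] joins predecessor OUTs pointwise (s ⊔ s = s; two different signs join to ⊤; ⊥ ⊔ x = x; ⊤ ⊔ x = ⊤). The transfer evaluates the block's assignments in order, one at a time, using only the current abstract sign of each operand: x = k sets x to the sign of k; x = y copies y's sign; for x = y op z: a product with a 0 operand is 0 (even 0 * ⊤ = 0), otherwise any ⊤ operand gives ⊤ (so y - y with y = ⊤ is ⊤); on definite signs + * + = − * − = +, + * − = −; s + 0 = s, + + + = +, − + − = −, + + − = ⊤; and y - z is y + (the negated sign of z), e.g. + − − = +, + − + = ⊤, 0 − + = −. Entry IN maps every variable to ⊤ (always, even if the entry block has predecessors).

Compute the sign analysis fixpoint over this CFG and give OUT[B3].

Answer: {a: ⊤, b: ⊤, c: +, d: ⊤, e: ⊤, f: ⊤}

Working:
Fixpoint table:
  B0: | IN=(all ⊤) | OUT=(all ⊤)
  B1: | IN=(all ⊤) | OUT=(all ⊤)
  B2: | IN=(all ⊤) | OUT=(all ⊤)
  B3: | IN=(all ⊤) | OUT={c:+; rest ⊤}
  B4: | IN={c:+; rest ⊤} | OUT={a:0, c:+; rest ⊤}
  B5: | IN=(all ⊤) | OUT=(all ⊤)
  B6: | IN=(all ⊤) | OUT=(all ⊤)
  B7: | IN=(all ⊤) | OUT=(all ⊤)
  B8: | IN=(all ⊤) | OUT=(all ⊤)

Merge at B3: IN[B3] = OUT[B2] ⊔ OUT[B5] = {a: ⊤, b: ⊤, c: ⊤, d: ⊤, e: ⊤, f: ⊤}
Applying B3's transfer function to that IN value gives OUT[B3] (row B3 above).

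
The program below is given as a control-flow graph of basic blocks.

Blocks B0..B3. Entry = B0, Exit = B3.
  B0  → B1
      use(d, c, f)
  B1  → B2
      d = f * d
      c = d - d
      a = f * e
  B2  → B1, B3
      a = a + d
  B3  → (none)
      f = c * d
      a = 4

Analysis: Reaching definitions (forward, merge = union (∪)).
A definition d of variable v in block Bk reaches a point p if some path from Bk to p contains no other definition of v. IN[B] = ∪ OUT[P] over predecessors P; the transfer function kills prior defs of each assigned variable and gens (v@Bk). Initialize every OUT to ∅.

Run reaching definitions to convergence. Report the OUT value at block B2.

Fixpoint table:
  B0:   IN={}   OUT={}
  B1:   IN={a@B2, c@B1, d@B1}   OUT={a@B1, c@B1, d@B1}
  B2:   IN={a@B1, c@B1, d@B1}   OUT={a@B2, c@B1, d@B1}
  B3:   IN={a@B2, c@B1, d@B1}   OUT={a@B3, c@B1, d@B1, f@B3}

Merge at B2: IN[B2] = OUT[B1] = {a@B1, c@B1, d@B1}
Applying B2's transfer function to that IN value gives OUT[B2] (row B2 above).

Answer: {a@B2, c@B1, d@B1}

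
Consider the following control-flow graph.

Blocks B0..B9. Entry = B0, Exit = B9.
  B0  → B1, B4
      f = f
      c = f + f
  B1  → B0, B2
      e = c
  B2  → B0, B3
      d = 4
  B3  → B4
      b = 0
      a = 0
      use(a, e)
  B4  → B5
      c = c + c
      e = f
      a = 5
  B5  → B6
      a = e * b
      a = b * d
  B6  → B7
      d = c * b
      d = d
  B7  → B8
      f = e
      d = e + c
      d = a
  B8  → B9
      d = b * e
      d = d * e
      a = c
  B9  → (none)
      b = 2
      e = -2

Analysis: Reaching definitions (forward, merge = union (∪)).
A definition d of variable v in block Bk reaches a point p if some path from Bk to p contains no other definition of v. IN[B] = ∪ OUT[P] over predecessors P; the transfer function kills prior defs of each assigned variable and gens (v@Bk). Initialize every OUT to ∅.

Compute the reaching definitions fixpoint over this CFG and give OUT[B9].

Answer: {a@B8, b@B9, c@B4, d@B8, e@B9, f@B7}

Working:
Fixpoint table:
  B0: | IN={c@B0, d@B2, e@B1, f@B0} | OUT={c@B0, d@B2, e@B1, f@B0}
  B1: | IN={c@B0, d@B2, e@B1, f@B0} | OUT={c@B0, d@B2, e@B1, f@B0}
  B2: | IN={c@B0, d@B2, e@B1, f@B0} | OUT={c@B0, d@B2, e@B1, f@B0}
  B3: | IN={c@B0, d@B2, e@B1, f@B0} | OUT={a@B3, b@B3, c@B0, d@B2, e@B1, f@B0}
  B4: | IN={a@B3, b@B3, c@B0, d@B2, e@B1, f@B0} | OUT={a@B4, b@B3, c@B4, d@B2, e@B4, f@B0}
  B5: | IN={a@B4, b@B3, c@B4, d@B2, e@B4, f@B0} | OUT={a@B5, b@B3, c@B4, d@B2, e@B4, f@B0}
  B6: | IN={a@B5, b@B3, c@B4, d@B2, e@B4, f@B0} | OUT={a@B5, b@B3, c@B4, d@B6, e@B4, f@B0}
  B7: | IN={a@B5, b@B3, c@B4, d@B6, e@B4, f@B0} | OUT={a@B5, b@B3, c@B4, d@B7, e@B4, f@B7}
  B8: | IN={a@B5, b@B3, c@B4, d@B7, e@B4, f@B7} | OUT={a@B8, b@B3, c@B4, d@B8, e@B4, f@B7}
  B9: | IN={a@B8, b@B3, c@B4, d@B8, e@B4, f@B7} | OUT={a@B8, b@B9, c@B4, d@B8, e@B9, f@B7}

Merge at B9: IN[B9] = OUT[B8] = {a@B8, b@B3, c@B4, d@B8, e@B4, f@B7}
Applying B9's transfer function to that IN value gives OUT[B9] (row B9 above).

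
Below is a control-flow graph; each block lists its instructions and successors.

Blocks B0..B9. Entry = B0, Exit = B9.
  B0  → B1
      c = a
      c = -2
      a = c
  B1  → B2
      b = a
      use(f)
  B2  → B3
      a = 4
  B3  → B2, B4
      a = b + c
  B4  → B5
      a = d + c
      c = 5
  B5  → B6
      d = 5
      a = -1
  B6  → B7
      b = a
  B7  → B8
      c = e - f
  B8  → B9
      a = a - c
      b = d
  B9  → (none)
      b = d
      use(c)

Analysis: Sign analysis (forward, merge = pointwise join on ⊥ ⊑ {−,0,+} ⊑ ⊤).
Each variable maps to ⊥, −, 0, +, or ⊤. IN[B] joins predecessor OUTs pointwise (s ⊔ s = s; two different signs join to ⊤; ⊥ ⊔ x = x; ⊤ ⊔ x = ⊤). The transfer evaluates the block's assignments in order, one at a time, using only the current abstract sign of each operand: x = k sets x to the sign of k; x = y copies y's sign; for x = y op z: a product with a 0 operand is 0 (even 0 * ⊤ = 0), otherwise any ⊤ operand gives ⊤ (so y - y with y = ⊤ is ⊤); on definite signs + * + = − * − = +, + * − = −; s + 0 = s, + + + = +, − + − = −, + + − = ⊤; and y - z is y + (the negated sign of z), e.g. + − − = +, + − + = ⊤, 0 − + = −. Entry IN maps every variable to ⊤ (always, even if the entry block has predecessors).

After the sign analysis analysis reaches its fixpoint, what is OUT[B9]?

Converged values:
  B0: | IN=(all ⊤) | OUT={a:-, c:-; rest ⊤}
  B1: | IN={a:-, c:-; rest ⊤} | OUT={a:-, b:-, c:-; rest ⊤}
  B2: | IN={a:-, b:-, c:-; rest ⊤} | OUT={a:+, b:-, c:-; rest ⊤}
  B3: | IN={a:+, b:-, c:-; rest ⊤} | OUT={a:-, b:-, c:-; rest ⊤}
  B4: | IN={a:-, b:-, c:-; rest ⊤} | OUT={b:-, c:+; rest ⊤}
  B5: | IN={b:-, c:+; rest ⊤} | OUT={a:-, b:-, c:+, d:+; rest ⊤}
  B6: | IN={a:-, b:-, c:+, d:+; rest ⊤} | OUT={a:-, b:-, c:+, d:+; rest ⊤}
  B7: | IN={a:-, b:-, c:+, d:+; rest ⊤} | OUT={a:-, b:-, d:+; rest ⊤}
  B8: | IN={a:-, b:-, d:+; rest ⊤} | OUT={b:+, d:+; rest ⊤}
  B9: | IN={b:+, d:+; rest ⊤} | OUT={b:+, d:+; rest ⊤}

Merge at B9: IN[B9] = OUT[B8] = {a: ⊤, b: +, c: ⊤, d: +, e: ⊤, f: ⊤}
Applying B9's transfer function to that IN value gives OUT[B9] (row B9 above).

Answer: {a: ⊤, b: +, c: ⊤, d: +, e: ⊤, f: ⊤}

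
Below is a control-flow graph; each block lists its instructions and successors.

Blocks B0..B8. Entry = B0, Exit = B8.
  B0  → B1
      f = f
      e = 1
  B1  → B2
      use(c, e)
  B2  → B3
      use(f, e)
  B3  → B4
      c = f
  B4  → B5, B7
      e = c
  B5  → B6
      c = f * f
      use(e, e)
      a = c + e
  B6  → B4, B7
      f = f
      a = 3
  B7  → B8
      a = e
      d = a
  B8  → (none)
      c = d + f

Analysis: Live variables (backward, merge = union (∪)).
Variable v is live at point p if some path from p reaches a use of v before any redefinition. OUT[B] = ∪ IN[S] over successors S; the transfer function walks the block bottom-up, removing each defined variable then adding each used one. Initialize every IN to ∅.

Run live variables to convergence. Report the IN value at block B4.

Converged values:
  B0: | IN={c, f} | OUT={c, e, f}
  B1: | IN={c, e, f} | OUT={e, f}
  B2: | IN={e, f} | OUT={f}
  B3: | IN={f} | OUT={c, f}
  B4: | IN={c, f} | OUT={e, f}
  B5: | IN={e, f} | OUT={c, e, f}
  B6: | IN={c, e, f} | OUT={c, e, f}
  B7: | IN={e, f} | OUT={d, f}
  B8: | IN={d, f} | OUT={}

Merge at B4: OUT[B4] = IN[B5] ⊔ IN[B7] = {e, f}
Applying B4's transfer function to that OUT value gives IN[B4] (row B4 above).

Answer: {c, f}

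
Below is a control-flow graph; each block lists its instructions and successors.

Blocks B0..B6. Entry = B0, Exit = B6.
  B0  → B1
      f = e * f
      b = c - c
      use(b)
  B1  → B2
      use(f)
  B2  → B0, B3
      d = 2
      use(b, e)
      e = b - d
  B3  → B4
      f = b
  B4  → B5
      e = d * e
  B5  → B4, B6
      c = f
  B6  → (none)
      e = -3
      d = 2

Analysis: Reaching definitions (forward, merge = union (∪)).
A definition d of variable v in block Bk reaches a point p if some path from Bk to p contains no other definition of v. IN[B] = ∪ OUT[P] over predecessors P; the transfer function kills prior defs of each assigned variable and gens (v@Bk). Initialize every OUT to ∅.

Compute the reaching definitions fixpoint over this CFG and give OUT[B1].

Answer: {b@B0, d@B2, e@B2, f@B0}

Derivation:
Fixpoint table:
  B0:   IN={b@B0, d@B2, e@B2, f@B0}   OUT={b@B0, d@B2, e@B2, f@B0}
  B1:   IN={b@B0, d@B2, e@B2, f@B0}   OUT={b@B0, d@B2, e@B2, f@B0}
  B2:   IN={b@B0, d@B2, e@B2, f@B0}   OUT={b@B0, d@B2, e@B2, f@B0}
  B3:   IN={b@B0, d@B2, e@B2, f@B0}   OUT={b@B0, d@B2, e@B2, f@B3}
  B4:   IN={b@B0, c@B5, d@B2, e@B2, e@B4, f@B3}   OUT={b@B0, c@B5, d@B2, e@B4, f@B3}
  B5:   IN={b@B0, c@B5, d@B2, e@B4, f@B3}   OUT={b@B0, c@B5, d@B2, e@B4, f@B3}
  B6:   IN={b@B0, c@B5, d@B2, e@B4, f@B3}   OUT={b@B0, c@B5, d@B6, e@B6, f@B3}

Merge at B1: IN[B1] = OUT[B0] = {b@B0, d@B2, e@B2, f@B0}
Applying B1's transfer function to that IN value gives OUT[B1] (row B1 above).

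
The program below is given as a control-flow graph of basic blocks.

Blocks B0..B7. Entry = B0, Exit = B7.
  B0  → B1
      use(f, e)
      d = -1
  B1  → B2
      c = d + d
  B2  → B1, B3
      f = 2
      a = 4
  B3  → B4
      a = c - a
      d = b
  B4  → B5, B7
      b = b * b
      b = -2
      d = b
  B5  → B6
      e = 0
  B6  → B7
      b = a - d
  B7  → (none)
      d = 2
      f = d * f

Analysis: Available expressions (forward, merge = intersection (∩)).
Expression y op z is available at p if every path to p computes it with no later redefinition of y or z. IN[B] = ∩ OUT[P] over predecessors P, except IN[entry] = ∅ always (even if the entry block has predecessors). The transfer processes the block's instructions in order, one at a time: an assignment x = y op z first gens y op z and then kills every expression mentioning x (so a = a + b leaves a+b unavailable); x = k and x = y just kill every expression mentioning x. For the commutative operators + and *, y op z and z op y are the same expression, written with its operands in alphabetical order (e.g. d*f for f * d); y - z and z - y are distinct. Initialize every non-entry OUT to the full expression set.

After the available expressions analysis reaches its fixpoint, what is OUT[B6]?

Per-block solution:
  B0: | IN={} | OUT={}
  B1: | IN={} | OUT={d+d}
  B2: | IN={d+d} | OUT={d+d}
  B3: | IN={d+d} | OUT={}
  B4: | IN={} | OUT={}
  B5: | IN={} | OUT={}
  B6: | IN={} | OUT={a-d}
  B7: | IN={} | OUT={}

Merge at B6: IN[B6] = OUT[B5] = {}
Applying B6's transfer function to that IN value gives OUT[B6] (row B6 above).

Answer: {a-d}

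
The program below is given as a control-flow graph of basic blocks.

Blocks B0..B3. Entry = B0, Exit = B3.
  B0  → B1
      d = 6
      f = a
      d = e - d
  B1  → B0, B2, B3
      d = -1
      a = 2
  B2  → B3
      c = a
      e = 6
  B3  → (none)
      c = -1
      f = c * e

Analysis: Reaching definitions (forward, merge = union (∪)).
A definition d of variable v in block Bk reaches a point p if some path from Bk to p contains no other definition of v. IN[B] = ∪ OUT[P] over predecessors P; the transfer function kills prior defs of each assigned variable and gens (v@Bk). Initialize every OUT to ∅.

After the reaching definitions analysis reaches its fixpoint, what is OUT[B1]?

Per-block solution:
  B0: | IN={a@B1, d@B1, f@B0} | OUT={a@B1, d@B0, f@B0}
  B1: | IN={a@B1, d@B0, f@B0} | OUT={a@B1, d@B1, f@B0}
  B2: | IN={a@B1, d@B1, f@B0} | OUT={a@B1, c@B2, d@B1, e@B2, f@B0}
  B3: | IN={a@B1, c@B2, d@B1, e@B2, f@B0} | OUT={a@B1, c@B3, d@B1, e@B2, f@B3}

Merge at B1: IN[B1] = OUT[B0] = {a@B1, d@B0, f@B0}
Applying B1's transfer function to that IN value gives OUT[B1] (row B1 above).

Answer: {a@B1, d@B1, f@B0}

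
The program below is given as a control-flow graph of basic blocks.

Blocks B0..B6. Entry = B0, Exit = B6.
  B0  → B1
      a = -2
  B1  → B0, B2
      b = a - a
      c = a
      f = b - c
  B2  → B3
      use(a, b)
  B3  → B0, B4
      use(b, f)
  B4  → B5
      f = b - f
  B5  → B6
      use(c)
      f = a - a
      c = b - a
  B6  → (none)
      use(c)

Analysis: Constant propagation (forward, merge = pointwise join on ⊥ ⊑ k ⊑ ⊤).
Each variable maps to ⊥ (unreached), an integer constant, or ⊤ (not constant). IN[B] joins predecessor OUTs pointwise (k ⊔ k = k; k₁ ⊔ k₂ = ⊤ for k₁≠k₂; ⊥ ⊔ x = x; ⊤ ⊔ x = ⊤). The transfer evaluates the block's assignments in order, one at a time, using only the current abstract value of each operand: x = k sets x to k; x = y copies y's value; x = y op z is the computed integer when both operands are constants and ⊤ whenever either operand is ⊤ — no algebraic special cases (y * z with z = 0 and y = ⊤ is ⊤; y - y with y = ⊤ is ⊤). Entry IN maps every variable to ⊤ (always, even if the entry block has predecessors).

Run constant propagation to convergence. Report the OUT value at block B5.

Answer: {a: -2, b: 0, c: 2, d: ⊤, e: ⊤, f: 0}

Derivation:
Converged values:
  B0: | IN=(all ⊤) | OUT={a:-2; rest ⊤}
  B1: | IN={a:-2; rest ⊤} | OUT={a:-2, b:0, c:-2, f:2; rest ⊤}
  B2: | IN={a:-2, b:0, c:-2, f:2; rest ⊤} | OUT={a:-2, b:0, c:-2, f:2; rest ⊤}
  B3: | IN={a:-2, b:0, c:-2, f:2; rest ⊤} | OUT={a:-2, b:0, c:-2, f:2; rest ⊤}
  B4: | IN={a:-2, b:0, c:-2, f:2; rest ⊤} | OUT={a:-2, b:0, c:-2, f:-2; rest ⊤}
  B5: | IN={a:-2, b:0, c:-2, f:-2; rest ⊤} | OUT={a:-2, b:0, c:2, f:0; rest ⊤}
  B6: | IN={a:-2, b:0, c:2, f:0; rest ⊤} | OUT={a:-2, b:0, c:2, f:0; rest ⊤}

Merge at B5: IN[B5] = OUT[B4] = {a: -2, b: 0, c: -2, d: ⊤, e: ⊤, f: -2}
Applying B5's transfer function to that IN value gives OUT[B5] (row B5 above).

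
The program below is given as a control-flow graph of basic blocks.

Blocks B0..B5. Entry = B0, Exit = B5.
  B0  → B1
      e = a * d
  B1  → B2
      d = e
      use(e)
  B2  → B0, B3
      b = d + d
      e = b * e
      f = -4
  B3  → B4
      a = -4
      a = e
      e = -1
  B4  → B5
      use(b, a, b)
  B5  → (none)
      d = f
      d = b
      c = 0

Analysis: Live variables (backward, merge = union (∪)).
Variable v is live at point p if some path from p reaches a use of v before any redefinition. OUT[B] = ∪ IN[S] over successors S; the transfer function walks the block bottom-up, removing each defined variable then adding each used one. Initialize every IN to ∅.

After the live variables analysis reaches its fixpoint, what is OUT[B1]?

Converged values:
  B0: | IN={a, d} | OUT={a, e}
  B1: | IN={a, e} | OUT={a, d, e}
  B2: | IN={a, d, e} | OUT={a, b, d, e, f}
  B3: | IN={b, e, f} | OUT={a, b, f}
  B4: | IN={a, b, f} | OUT={b, f}
  B5: | IN={b, f} | OUT={}

Merge at B1: OUT[B1] = IN[B2] = {a, d, e}

Answer: {a, d, e}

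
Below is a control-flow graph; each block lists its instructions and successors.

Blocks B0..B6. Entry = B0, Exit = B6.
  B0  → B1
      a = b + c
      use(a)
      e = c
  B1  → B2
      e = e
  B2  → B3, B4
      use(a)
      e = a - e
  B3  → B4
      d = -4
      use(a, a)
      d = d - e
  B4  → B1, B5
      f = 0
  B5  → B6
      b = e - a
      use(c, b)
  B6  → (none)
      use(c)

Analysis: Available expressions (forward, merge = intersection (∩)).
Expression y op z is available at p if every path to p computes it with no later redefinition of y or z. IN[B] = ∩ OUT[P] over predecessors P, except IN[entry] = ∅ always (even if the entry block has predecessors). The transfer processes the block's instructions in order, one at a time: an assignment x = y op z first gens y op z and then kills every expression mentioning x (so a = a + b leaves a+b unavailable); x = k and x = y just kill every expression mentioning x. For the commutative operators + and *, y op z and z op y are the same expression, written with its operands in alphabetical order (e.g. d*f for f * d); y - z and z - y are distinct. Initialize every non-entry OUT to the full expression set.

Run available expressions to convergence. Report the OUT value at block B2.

Answer: {b+c}

Trace:
Fixpoint table:
  B0:   IN={}   OUT={b+c}
  B1:   IN={b+c}   OUT={b+c}
  B2:   IN={b+c}   OUT={b+c}
  B3:   IN={b+c}   OUT={b+c}
  B4:   IN={b+c}   OUT={b+c}
  B5:   IN={b+c}   OUT={e-a}
  B6:   IN={e-a}   OUT={e-a}

Merge at B2: IN[B2] = OUT[B1] = {b+c}
Applying B2's transfer function to that IN value gives OUT[B2] (row B2 above).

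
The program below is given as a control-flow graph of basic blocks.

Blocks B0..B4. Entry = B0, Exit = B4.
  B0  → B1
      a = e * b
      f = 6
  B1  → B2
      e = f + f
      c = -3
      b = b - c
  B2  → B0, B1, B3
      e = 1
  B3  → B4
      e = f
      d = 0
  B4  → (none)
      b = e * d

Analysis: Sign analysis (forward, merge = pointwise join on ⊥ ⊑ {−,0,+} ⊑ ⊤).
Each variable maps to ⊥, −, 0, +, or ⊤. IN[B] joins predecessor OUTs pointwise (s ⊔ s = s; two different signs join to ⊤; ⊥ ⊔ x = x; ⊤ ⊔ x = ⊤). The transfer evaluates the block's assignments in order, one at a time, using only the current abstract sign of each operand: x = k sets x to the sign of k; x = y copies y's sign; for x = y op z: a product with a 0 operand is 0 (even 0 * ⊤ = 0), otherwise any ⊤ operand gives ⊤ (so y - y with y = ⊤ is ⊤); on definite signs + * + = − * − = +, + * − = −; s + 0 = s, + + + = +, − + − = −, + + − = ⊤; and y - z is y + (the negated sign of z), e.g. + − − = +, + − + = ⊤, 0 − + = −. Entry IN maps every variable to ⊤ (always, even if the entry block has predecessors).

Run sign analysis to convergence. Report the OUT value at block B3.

Answer: {a: ⊤, b: ⊤, c: -, d: 0, e: +, f: +}

Working:
Fixpoint table:
  B0: | IN=(all ⊤) | OUT={f:+; rest ⊤}
  B1: | IN={f:+; rest ⊤} | OUT={c:-, e:+, f:+; rest ⊤}
  B2: | IN={c:-, e:+, f:+; rest ⊤} | OUT={c:-, e:+, f:+; rest ⊤}
  B3: | IN={c:-, e:+, f:+; rest ⊤} | OUT={c:-, d:0, e:+, f:+; rest ⊤}
  B4: | IN={c:-, d:0, e:+, f:+; rest ⊤} | OUT={b:0, c:-, d:0, e:+, f:+; rest ⊤}

Merge at B3: IN[B3] = OUT[B2] = {a: ⊤, b: ⊤, c: -, d: ⊤, e: +, f: +}
Applying B3's transfer function to that IN value gives OUT[B3] (row B3 above).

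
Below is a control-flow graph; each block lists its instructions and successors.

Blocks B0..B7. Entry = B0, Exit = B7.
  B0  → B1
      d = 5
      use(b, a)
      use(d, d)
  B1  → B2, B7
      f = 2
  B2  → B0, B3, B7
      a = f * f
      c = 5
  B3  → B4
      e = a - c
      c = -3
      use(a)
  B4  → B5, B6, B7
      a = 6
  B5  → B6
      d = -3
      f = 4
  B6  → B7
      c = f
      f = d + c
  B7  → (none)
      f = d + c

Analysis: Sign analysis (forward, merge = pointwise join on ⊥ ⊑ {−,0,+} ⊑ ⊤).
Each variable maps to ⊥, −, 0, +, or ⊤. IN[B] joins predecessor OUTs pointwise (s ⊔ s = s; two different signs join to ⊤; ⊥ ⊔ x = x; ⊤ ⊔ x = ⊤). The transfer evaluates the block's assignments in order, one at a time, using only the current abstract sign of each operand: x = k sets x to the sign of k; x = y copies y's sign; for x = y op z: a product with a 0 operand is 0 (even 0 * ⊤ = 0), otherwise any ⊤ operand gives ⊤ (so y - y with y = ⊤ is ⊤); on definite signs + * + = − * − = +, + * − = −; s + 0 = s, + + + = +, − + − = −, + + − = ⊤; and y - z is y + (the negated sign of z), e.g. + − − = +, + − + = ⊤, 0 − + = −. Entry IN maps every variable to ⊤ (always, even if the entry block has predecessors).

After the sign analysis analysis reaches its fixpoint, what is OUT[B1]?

Answer: {a: ⊤, b: ⊤, c: ⊤, d: +, e: ⊤, f: +}

Working:
Fixpoint table:
  B0:  IN=(all ⊤)  OUT={d:+; rest ⊤}
  B1:  IN={d:+; rest ⊤}  OUT={d:+, f:+; rest ⊤}
  B2:  IN={d:+, f:+; rest ⊤}  OUT={a:+, c:+, d:+, f:+; rest ⊤}
  B3:  IN={a:+, c:+, d:+, f:+; rest ⊤}  OUT={a:+, c:-, d:+, f:+; rest ⊤}
  B4:  IN={a:+, c:-, d:+, f:+; rest ⊤}  OUT={a:+, c:-, d:+, f:+; rest ⊤}
  B5:  IN={a:+, c:-, d:+, f:+; rest ⊤}  OUT={a:+, c:-, d:-, f:+; rest ⊤}
  B6:  IN={a:+, c:-, f:+; rest ⊤}  OUT={a:+, c:+; rest ⊤}
  B7:  IN=(all ⊤)  OUT=(all ⊤)

Merge at B1: IN[B1] = OUT[B0] = {a: ⊤, b: ⊤, c: ⊤, d: +, e: ⊤, f: ⊤}
Applying B1's transfer function to that IN value gives OUT[B1] (row B1 above).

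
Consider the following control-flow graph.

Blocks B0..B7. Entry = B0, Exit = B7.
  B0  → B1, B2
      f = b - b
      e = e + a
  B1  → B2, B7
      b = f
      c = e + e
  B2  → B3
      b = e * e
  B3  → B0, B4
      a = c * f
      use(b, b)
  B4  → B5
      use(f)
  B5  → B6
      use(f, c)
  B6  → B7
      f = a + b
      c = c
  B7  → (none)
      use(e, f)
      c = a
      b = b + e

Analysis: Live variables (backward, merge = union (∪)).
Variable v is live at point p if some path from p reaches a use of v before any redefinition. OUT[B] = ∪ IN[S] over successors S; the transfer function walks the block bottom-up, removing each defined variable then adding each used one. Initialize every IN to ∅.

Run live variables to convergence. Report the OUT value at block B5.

Answer: {a, b, c, e}

Trace:
Converged values:
  B0:  IN={a, b, c, e}  OUT={a, c, e, f}
  B1:  IN={a, e, f}  OUT={a, b, c, e, f}
  B2:  IN={c, e, f}  OUT={b, c, e, f}
  B3:  IN={b, c, e, f}  OUT={a, b, c, e, f}
  B4:  IN={a, b, c, e, f}  OUT={a, b, c, e, f}
  B5:  IN={a, b, c, e, f}  OUT={a, b, c, e}
  B6:  IN={a, b, c, e}  OUT={a, b, e, f}
  B7:  IN={a, b, e, f}  OUT={}

Merge at B5: OUT[B5] = IN[B6] = {a, b, c, e}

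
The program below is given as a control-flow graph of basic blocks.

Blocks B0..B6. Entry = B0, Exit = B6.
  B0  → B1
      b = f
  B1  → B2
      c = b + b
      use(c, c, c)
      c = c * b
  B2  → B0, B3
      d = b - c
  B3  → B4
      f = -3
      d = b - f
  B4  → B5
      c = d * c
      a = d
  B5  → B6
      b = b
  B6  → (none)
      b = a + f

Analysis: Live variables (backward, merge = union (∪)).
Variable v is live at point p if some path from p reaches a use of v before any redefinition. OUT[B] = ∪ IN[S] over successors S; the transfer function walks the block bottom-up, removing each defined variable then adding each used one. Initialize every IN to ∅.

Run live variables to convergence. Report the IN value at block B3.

Answer: {b, c}

Working:
Converged values:
  B0: | IN={f} | OUT={b, f}
  B1: | IN={b, f} | OUT={b, c, f}
  B2: | IN={b, c, f} | OUT={b, c, f}
  B3: | IN={b, c} | OUT={b, c, d, f}
  B4: | IN={b, c, d, f} | OUT={a, b, f}
  B5: | IN={a, b, f} | OUT={a, f}
  B6: | IN={a, f} | OUT={}

Merge at B3: OUT[B3] = IN[B4] = {b, c, d, f}
Applying B3's transfer function to that OUT value gives IN[B3] (row B3 above).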